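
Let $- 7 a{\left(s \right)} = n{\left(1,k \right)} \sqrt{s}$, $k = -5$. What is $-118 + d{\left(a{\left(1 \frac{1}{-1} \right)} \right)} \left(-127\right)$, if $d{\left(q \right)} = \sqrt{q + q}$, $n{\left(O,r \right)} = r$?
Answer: $-118 - \frac{127 \sqrt{70} \sqrt{i}}{7} \approx -225.33 - 107.33 i$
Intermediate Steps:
$a{\left(s \right)} = \frac{5 \sqrt{s}}{7}$ ($a{\left(s \right)} = - \frac{\left(-5\right) \sqrt{s}}{7} = \frac{5 \sqrt{s}}{7}$)
$d{\left(q \right)} = \sqrt{2} \sqrt{q}$ ($d{\left(q \right)} = \sqrt{2 q} = \sqrt{2} \sqrt{q}$)
$-118 + d{\left(a{\left(1 \frac{1}{-1} \right)} \right)} \left(-127\right) = -118 + \sqrt{2} \sqrt{\frac{5 \sqrt{1 \frac{1}{-1}}}{7}} \left(-127\right) = -118 + \sqrt{2} \sqrt{\frac{5 \sqrt{1 \left(-1\right)}}{7}} \left(-127\right) = -118 + \sqrt{2} \sqrt{\frac{5 \sqrt{-1}}{7}} \left(-127\right) = -118 + \sqrt{2} \sqrt{\frac{5 i}{7}} \left(-127\right) = -118 + \sqrt{2} \frac{\sqrt{35} \sqrt{i}}{7} \left(-127\right) = -118 + \frac{\sqrt{70} \sqrt{i}}{7} \left(-127\right) = -118 - \frac{127 \sqrt{70} \sqrt{i}}{7}$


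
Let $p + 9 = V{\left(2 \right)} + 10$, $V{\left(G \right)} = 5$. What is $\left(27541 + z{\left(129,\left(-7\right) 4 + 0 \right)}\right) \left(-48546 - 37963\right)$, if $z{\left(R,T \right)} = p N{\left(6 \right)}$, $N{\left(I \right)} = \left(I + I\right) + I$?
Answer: $-2391887341$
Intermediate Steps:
$N{\left(I \right)} = 3 I$ ($N{\left(I \right)} = 2 I + I = 3 I$)
$p = 6$ ($p = -9 + \left(5 + 10\right) = -9 + 15 = 6$)
$z{\left(R,T \right)} = 108$ ($z{\left(R,T \right)} = 6 \cdot 3 \cdot 6 = 6 \cdot 18 = 108$)
$\left(27541 + z{\left(129,\left(-7\right) 4 + 0 \right)}\right) \left(-48546 - 37963\right) = \left(27541 + 108\right) \left(-48546 - 37963\right) = 27649 \left(-86509\right) = -2391887341$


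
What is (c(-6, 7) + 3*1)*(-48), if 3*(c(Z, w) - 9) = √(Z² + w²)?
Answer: -576 - 16*√85 ≈ -723.51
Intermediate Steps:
c(Z, w) = 9 + √(Z² + w²)/3
(c(-6, 7) + 3*1)*(-48) = ((9 + √((-6)² + 7²)/3) + 3*1)*(-48) = ((9 + √(36 + 49)/3) + 3)*(-48) = ((9 + √85/3) + 3)*(-48) = (12 + √85/3)*(-48) = -576 - 16*√85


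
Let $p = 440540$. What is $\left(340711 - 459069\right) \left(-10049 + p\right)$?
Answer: $-50952053778$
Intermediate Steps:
$\left(340711 - 459069\right) \left(-10049 + p\right) = \left(340711 - 459069\right) \left(-10049 + 440540\right) = \left(-118358\right) 430491 = -50952053778$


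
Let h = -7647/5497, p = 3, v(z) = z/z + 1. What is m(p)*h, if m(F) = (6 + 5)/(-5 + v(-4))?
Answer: 28039/5497 ≈ 5.1008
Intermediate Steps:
v(z) = 2 (v(z) = 1 + 1 = 2)
h = -7647/5497 (h = -7647*1/5497 = -7647/5497 ≈ -1.3911)
m(F) = -11/3 (m(F) = (6 + 5)/(-5 + 2) = 11/(-3) = 11*(-1/3) = -11/3)
m(p)*h = -11/3*(-7647/5497) = 28039/5497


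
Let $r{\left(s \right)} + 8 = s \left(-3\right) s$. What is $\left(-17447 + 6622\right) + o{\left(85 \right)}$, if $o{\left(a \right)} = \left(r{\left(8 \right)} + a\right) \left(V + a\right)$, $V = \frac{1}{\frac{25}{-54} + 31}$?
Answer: $- \frac{33975610}{1649} \approx -20604.0$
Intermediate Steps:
$V = \frac{54}{1649}$ ($V = \frac{1}{25 \left(- \frac{1}{54}\right) + 31} = \frac{1}{- \frac{25}{54} + 31} = \frac{1}{\frac{1649}{54}} = \frac{54}{1649} \approx 0.032747$)
$r{\left(s \right)} = -8 - 3 s^{2}$ ($r{\left(s \right)} = -8 + s \left(-3\right) s = -8 + - 3 s s = -8 - 3 s^{2}$)
$o{\left(a \right)} = \left(-200 + a\right) \left(\frac{54}{1649} + a\right)$ ($o{\left(a \right)} = \left(\left(-8 - 3 \cdot 8^{2}\right) + a\right) \left(\frac{54}{1649} + a\right) = \left(\left(-8 - 192\right) + a\right) \left(\frac{54}{1649} + a\right) = \left(-200 + a\right) \left(\frac{54}{1649} + a\right)$)
$\left(-17447 + 6622\right) + o{\left(85 \right)} = \left(-17447 + 6622\right) - \left(\frac{28039210}{1649} - 7225\right) = -10825 - \frac{16125185}{1649} = - \frac{33975610}{1649}$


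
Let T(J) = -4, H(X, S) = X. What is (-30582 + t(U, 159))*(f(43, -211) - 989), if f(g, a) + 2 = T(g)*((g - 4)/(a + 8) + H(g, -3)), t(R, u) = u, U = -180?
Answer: 7177789659/203 ≈ 3.5359e+7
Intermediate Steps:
f(g, a) = -2 - 4*g - 4*(-4 + g)/(8 + a) (f(g, a) = -2 - 4*((g - 4)/(a + 8) + g) = -2 - 4*((-4 + g)/(8 + a) + g) = -2 - 4*(g + (-4 + g)/(8 + a)) = -2 + (-4*g - 4*(-4 + g)/(8 + a)) = -2 - 4*g - 4*(-4 + g)/(8 + a))
(-30582 + t(U, 159))*(f(43, -211) - 989) = (-30582 + 159)*(2*(-1*(-211) - 18*43 - 2*(-211)*43)/(8 - 211) - 989) = -30423*(2*(211 - 774 + 18146)/(-203) - 989) = -30423*(2*(-1/203)*17583 - 989) = -30423*(-35166/203 - 989) = -30423*(-235933/203) = 7177789659/203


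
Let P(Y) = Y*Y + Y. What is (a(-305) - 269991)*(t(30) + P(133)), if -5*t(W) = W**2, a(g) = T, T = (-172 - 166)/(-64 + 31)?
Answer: -157179017330/33 ≈ -4.7630e+9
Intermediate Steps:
P(Y) = Y + Y**2 (P(Y) = Y**2 + Y = Y + Y**2)
T = 338/33 (T = -338/(-33) = -338*(-1/33) = 338/33 ≈ 10.242)
a(g) = 338/33
t(W) = -W**2/5
(a(-305) - 269991)*(t(30) + P(133)) = (338/33 - 269991)*(-1/5*30**2 + 133*(1 + 133)) = -8909365*(-1/5*900 + 133*134)/33 = -8909365*(-180 + 17822)/33 = -8909365/33*17642 = -157179017330/33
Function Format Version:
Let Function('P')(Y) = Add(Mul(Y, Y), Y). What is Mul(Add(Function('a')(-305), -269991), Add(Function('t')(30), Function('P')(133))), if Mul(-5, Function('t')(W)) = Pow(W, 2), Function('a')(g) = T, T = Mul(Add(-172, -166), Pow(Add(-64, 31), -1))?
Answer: Rational(-157179017330, 33) ≈ -4.7630e+9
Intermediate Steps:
Function('P')(Y) = Add(Y, Pow(Y, 2)) (Function('P')(Y) = Add(Pow(Y, 2), Y) = Add(Y, Pow(Y, 2)))
T = Rational(338, 33) (T = Mul(-338, Pow(-33, -1)) = Mul(-338, Rational(-1, 33)) = Rational(338, 33) ≈ 10.242)
Function('a')(g) = Rational(338, 33)
Function('t')(W) = Mul(Rational(-1, 5), Pow(W, 2))
Mul(Add(Function('a')(-305), -269991), Add(Function('t')(30), Function('P')(133))) = Mul(Add(Rational(338, 33), -269991), Add(Mul(Rational(-1, 5), Pow(30, 2)), Mul(133, Add(1, 133)))) = Mul(Rational(-8909365, 33), Add(Mul(Rational(-1, 5), 900), Mul(133, 134))) = Mul(Rational(-8909365, 33), Add(-180, 17822)) = Mul(Rational(-8909365, 33), 17642) = Rational(-157179017330, 33)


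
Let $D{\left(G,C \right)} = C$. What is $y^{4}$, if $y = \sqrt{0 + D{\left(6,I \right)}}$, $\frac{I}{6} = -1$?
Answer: $36$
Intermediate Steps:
$I = -6$ ($I = 6 \left(-1\right) = -6$)
$y = i \sqrt{6}$ ($y = \sqrt{0 - 6} = \sqrt{-6} = i \sqrt{6} \approx 2.4495 i$)
$y^{4} = \left(i \sqrt{6}\right)^{4} = 36$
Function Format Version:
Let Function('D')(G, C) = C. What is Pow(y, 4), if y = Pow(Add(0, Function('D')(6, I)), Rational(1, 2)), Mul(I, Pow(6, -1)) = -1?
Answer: 36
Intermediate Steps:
I = -6 (I = Mul(6, -1) = -6)
y = Mul(I, Pow(6, Rational(1, 2))) (y = Pow(Add(0, -6), Rational(1, 2)) = Pow(-6, Rational(1, 2)) = Mul(I, Pow(6, Rational(1, 2))) ≈ Mul(2.4495, I))
Pow(y, 4) = Pow(Mul(I, Pow(6, Rational(1, 2))), 4) = 36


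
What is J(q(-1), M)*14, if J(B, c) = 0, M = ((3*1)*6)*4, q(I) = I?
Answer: 0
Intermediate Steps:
M = 72 (M = (3*6)*4 = 18*4 = 72)
J(q(-1), M)*14 = 0*14 = 0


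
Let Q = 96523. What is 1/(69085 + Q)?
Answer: 1/165608 ≈ 6.0384e-6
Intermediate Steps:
1/(69085 + Q) = 1/(69085 + 96523) = 1/165608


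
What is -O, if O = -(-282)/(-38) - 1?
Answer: 160/19 ≈ 8.4211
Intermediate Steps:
O = -160/19 (O = -(-282)*(-1)/38 - 1 = -6*47/38 - 1 = -141/19 - 1 = -160/19 ≈ -8.4211)
-O = -1*(-160/19) = 160/19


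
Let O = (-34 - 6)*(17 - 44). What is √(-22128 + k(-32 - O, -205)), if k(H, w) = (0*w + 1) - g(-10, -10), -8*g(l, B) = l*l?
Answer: I*√88458/2 ≈ 148.71*I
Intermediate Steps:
g(l, B) = -l²/8 (g(l, B) = -l*l/8 = -l²/8)
O = 1080 (O = -40*(-27) = 1080)
k(H, w) = 27/2 (k(H, w) = (0*w + 1) - (-1)*(-10)²/8 = (0 + 1) - (-1)*100/8 = 1 - 1*(-25/2) = 1 + 25/2 = 27/2)
√(-22128 + k(-32 - O, -205)) = √(-22128 + 27/2) = √(-44229/2) = I*√88458/2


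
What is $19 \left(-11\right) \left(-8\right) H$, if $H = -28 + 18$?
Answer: $-16720$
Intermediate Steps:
$H = -10$
$19 \left(-11\right) \left(-8\right) H = 19 \left(-11\right) \left(-8\right) \left(-10\right) = \left(-209\right) \left(-8\right) \left(-10\right) = 1672 \left(-10\right) = -16720$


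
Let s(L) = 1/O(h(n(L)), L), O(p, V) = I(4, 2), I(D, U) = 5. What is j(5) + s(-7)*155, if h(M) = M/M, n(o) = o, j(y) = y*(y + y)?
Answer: 81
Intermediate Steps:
j(y) = 2*y² (j(y) = y*(2*y) = 2*y²)
h(M) = 1
O(p, V) = 5
s(L) = ⅕ (s(L) = 1/5 = ⅕)
j(5) + s(-7)*155 = 2*5² + (⅕)*155 = 2*25 + 31 = 50 + 31 = 81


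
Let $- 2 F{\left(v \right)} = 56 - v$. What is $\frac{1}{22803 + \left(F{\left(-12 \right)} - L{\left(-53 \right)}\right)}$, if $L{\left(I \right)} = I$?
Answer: $\frac{1}{22822} \approx 4.3817 \cdot 10^{-5}$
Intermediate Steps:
$F{\left(v \right)} = -28 + \frac{v}{2}$ ($F{\left(v \right)} = - \frac{56 - v}{2} = -28 + \frac{v}{2}$)
$\frac{1}{22803 + \left(F{\left(-12 \right)} - L{\left(-53 \right)}\right)} = \frac{1}{22803 + \left(\left(-28 + \frac{1}{2} \left(-12\right)\right) - -53\right)} = \frac{1}{22803 + \left(\left(-28 - 6\right) + 53\right)} = \frac{1}{22803 + \left(-34 + 53\right)} = \frac{1}{22803 + 19} = \frac{1}{22822}$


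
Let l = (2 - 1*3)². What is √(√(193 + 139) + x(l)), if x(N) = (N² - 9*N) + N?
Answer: √(-7 + 2*√83) ≈ 3.3498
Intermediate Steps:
l = 1 (l = (2 - 3)² = (-1)² = 1)
x(N) = N² - 8*N
√(√(193 + 139) + x(l)) = √(√(193 + 139) + 1*(-8 + 1)) = √(√332 + 1*(-7)) = √(2*√83 - 7) = √(-7 + 2*√83)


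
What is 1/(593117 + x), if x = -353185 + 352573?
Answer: 1/592505 ≈ 1.6877e-6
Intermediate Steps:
x = -612
1/(593117 + x) = 1/(593117 - 612) = 1/592505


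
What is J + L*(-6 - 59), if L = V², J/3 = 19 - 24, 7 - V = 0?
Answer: -3200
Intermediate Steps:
V = 7 (V = 7 - 1*0 = 7 + 0 = 7)
J = -15 (J = 3*(19 - 24) = 3*(-5) = -15)
L = 49 (L = 7² = 49)
J + L*(-6 - 59) = -15 + 49*(-6 - 59) = -15 + 49*(-65) = -15 - 3185 = -3200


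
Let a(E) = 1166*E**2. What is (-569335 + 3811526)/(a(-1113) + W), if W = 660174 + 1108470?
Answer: 3242191/1446173298 ≈ 0.0022419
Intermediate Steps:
W = 1768644
(-569335 + 3811526)/(a(-1113) + W) = (-569335 + 3811526)/(1166*(-1113)**2 + 1768644) = 3242191/(1166*1238769 + 1768644) = 3242191/(1444404654 + 1768644) = 3242191/1446173298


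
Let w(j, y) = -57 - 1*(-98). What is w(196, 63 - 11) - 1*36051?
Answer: -36010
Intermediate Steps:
w(j, y) = 41 (w(j, y) = -57 + 98 = 41)
w(196, 63 - 11) - 1*36051 = 41 - 1*36051 = 41 - 36051 = -36010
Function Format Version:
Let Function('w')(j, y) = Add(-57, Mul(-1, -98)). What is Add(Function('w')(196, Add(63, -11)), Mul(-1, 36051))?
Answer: -36010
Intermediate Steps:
Function('w')(j, y) = 41 (Function('w')(j, y) = Add(-57, 98) = 41)
Add(Function('w')(196, Add(63, -11)), Mul(-1, 36051)) = Add(41, Mul(-1, 36051)) = Add(41, -36051) = -36010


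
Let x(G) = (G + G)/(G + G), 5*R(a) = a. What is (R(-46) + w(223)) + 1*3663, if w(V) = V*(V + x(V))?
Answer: 268029/5 ≈ 53606.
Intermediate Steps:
R(a) = a/5
x(G) = 1 (x(G) = (2*G)/((2*G)) = (2*G)*(1/(2*G)) = 1)
w(V) = V*(1 + V) (w(V) = V*(V + 1) = V*(1 + V))
(R(-46) + w(223)) + 1*3663 = ((⅕)*(-46) + 223*(1 + 223)) + 1*3663 = (-46/5 + 223*224) + 3663 = (-46/5 + 49952) + 3663 = 249714/5 + 3663 = 268029/5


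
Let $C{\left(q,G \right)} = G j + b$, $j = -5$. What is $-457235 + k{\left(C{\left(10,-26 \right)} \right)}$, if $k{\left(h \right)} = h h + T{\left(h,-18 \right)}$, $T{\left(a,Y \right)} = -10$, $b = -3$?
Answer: $-441116$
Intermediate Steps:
$C{\left(q,G \right)} = -3 - 5 G$ ($C{\left(q,G \right)} = G \left(-5\right) - 3 = - 5 G - 3 = -3 - 5 G$)
$k{\left(h \right)} = -10 + h^{2}$ ($k{\left(h \right)} = h h - 10 = h^{2} - 10 = -10 + h^{2}$)
$-457235 + k{\left(C{\left(10,-26 \right)} \right)} = -457235 - \left(10 - \left(-3 - -130\right)^{2}\right) = -457235 - \left(10 - \left(-3 + 130\right)^{2}\right) = -457235 - \left(10 - 127^{2}\right) = -457235 + \left(-10 + 16129\right) = -457235 + 16119 = -441116$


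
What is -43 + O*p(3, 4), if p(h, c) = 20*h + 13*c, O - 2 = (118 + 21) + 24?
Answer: 18437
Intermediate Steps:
O = 165 (O = 2 + ((118 + 21) + 24) = 2 + (139 + 24) = 2 + 163 = 165)
p(h, c) = 13*c + 20*h
-43 + O*p(3, 4) = -43 + 165*(13*4 + 20*3) = -43 + 165*(52 + 60) = -43 + 165*112 = -43 + 18480 = 18437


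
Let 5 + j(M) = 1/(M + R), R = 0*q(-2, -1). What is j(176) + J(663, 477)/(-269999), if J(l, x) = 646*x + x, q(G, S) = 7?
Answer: -291646065/47519824 ≈ -6.1374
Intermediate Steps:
J(l, x) = 647*x
R = 0 (R = 0*7 = 0)
j(M) = -5 + 1/M (j(M) = -5 + 1/(M + 0) = -5 + 1/M)
j(176) + J(663, 477)/(-269999) = (-5 + 1/176) + (647*477)/(-269999) = (-5 + 1/176) + 308619*(-1/269999) = -879/176 - 308619/269999 = -291646065/47519824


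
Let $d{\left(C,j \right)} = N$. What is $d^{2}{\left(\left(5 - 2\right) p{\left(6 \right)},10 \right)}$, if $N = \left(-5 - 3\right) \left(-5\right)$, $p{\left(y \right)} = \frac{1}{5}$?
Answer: $1600$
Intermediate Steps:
$p{\left(y \right)} = \frac{1}{5}$
$N = 40$ ($N = \left(-8\right) \left(-5\right) = 40$)
$d{\left(C,j \right)} = 40$
$d^{2}{\left(\left(5 - 2\right) p{\left(6 \right)},10 \right)} = 40^{2} = 1600$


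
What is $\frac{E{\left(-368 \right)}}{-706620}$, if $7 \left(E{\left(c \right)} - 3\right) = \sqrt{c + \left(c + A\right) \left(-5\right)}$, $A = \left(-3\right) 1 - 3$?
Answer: $- \frac{1}{235540} - \frac{\sqrt{1502}}{4946340} \approx -1.2081 \cdot 10^{-5}$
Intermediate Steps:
$A = -6$ ($A = -3 - 3 = -6$)
$E{\left(c \right)} = 3 + \frac{\sqrt{30 - 4 c}}{7}$ ($E{\left(c \right)} = 3 + \frac{\sqrt{c + \left(c - 6\right) \left(-5\right)}}{7} = 3 + \frac{\sqrt{c + \left(-6 + c\right) \left(-5\right)}}{7} = 3 + \frac{\sqrt{c - \left(-30 + 5 c\right)}}{7} = 3 + \frac{\sqrt{30 - 4 c}}{7}$)
$\frac{E{\left(-368 \right)}}{-706620} = \frac{3 + \frac{\sqrt{30 - -1472}}{7}}{-706620} = \left(3 + \frac{\sqrt{30 + 1472}}{7}\right) \left(- \frac{1}{706620}\right) = \left(3 + \frac{\sqrt{1502}}{7}\right) \left(- \frac{1}{706620}\right) = - \frac{1}{235540} - \frac{\sqrt{1502}}{4946340}$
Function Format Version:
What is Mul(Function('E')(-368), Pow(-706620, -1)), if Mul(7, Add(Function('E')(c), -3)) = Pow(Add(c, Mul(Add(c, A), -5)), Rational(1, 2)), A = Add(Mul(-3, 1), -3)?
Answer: Add(Rational(-1, 235540), Mul(Rational(-1, 4946340), Pow(1502, Rational(1, 2)))) ≈ -1.2081e-5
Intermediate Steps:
A = -6 (A = Add(-3, -3) = -6)
Function('E')(c) = Add(3, Mul(Rational(1, 7), Pow(Add(30, Mul(-4, c)), Rational(1, 2)))) (Function('E')(c) = Add(3, Mul(Rational(1, 7), Pow(Add(c, Mul(Add(c, -6), -5)), Rational(1, 2)))) = Add(3, Mul(Rational(1, 7), Pow(Add(c, Mul(Add(-6, c), -5)), Rational(1, 2)))) = Add(3, Mul(Rational(1, 7), Pow(Add(c, Add(30, Mul(-5, c))), Rational(1, 2)))) = Add(3, Mul(Rational(1, 7), Pow(Add(30, Mul(-4, c)), Rational(1, 2)))))
Mul(Function('E')(-368), Pow(-706620, -1)) = Mul(Add(3, Mul(Rational(1, 7), Pow(Add(30, Mul(-4, -368)), Rational(1, 2)))), Pow(-706620, -1)) = Mul(Add(3, Mul(Rational(1, 7), Pow(Add(30, 1472), Rational(1, 2)))), Rational(-1, 706620)) = Mul(Add(3, Mul(Rational(1, 7), Pow(1502, Rational(1, 2)))), Rational(-1, 706620)) = Add(Rational(-1, 235540), Mul(Rational(-1, 4946340), Pow(1502, Rational(1, 2))))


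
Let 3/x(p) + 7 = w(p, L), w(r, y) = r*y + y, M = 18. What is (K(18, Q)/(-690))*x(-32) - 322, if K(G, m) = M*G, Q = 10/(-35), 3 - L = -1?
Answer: -4850768/15065 ≈ -321.99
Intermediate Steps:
L = 4 (L = 3 - 1*(-1) = 3 + 1 = 4)
w(r, y) = y + r*y
x(p) = 3/(-3 + 4*p) (x(p) = 3/(-7 + 4*(1 + p)) = 3/(-7 + (4 + 4*p)) = 3/(-3 + 4*p))
Q = -2/7 (Q = 10*(-1/35) = -2/7 ≈ -0.28571)
K(G, m) = 18*G
(K(18, Q)/(-690))*x(-32) - 322 = ((18*18)/(-690))*(3/(-3 + 4*(-32))) - 322 = (324*(-1/690))*(3/(-3 - 128)) - 322 = -162/(115*(-131)) - 322 = -162*(-1)/(115*131) - 322 = -54/115*(-3/131) - 322 = 162/15065 - 322 = -4850768/15065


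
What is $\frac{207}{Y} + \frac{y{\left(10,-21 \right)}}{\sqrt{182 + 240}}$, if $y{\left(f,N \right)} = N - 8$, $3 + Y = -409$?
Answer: $- \frac{207}{412} - \frac{29 \sqrt{422}}{422} \approx -1.9141$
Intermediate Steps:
$Y = -412$ ($Y = -3 - 409 = -412$)
$y{\left(f,N \right)} = -8 + N$
$\frac{207}{Y} + \frac{y{\left(10,-21 \right)}}{\sqrt{182 + 240}} = \frac{207}{-412} + \frac{-8 - 21}{\sqrt{182 + 240}} = 207 \left(- \frac{1}{412}\right) - \frac{29}{\sqrt{422}} = - \frac{207}{412} - 29 \frac{\sqrt{422}}{422} = - \frac{207}{412} - \frac{29 \sqrt{422}}{422}$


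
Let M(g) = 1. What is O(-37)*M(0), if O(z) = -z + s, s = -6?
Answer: 31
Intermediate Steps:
O(z) = -6 - z (O(z) = -z - 6 = -6 - z)
O(-37)*M(0) = (-6 - 1*(-37))*1 = (-6 + 37)*1 = 31*1 = 31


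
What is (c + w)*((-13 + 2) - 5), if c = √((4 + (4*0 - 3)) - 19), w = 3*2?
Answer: -96 - 48*I*√2 ≈ -96.0 - 67.882*I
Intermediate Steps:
w = 6
c = 3*I*√2 (c = √((4 + (0 - 3)) - 19) = √((4 - 3) - 19) = √(1 - 19) = √(-18) = 3*I*√2 ≈ 4.2426*I)
(c + w)*((-13 + 2) - 5) = (3*I*√2 + 6)*((-13 + 2) - 5) = (6 + 3*I*√2)*(-11 - 5) = (6 + 3*I*√2)*(-16) = -96 - 48*I*√2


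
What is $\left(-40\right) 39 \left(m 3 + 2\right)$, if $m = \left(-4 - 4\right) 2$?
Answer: $71760$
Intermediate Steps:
$m = -16$ ($m = \left(-8\right) 2 = -16$)
$\left(-40\right) 39 \left(m 3 + 2\right) = \left(-40\right) 39 \left(\left(-16\right) 3 + 2\right) = - 1560 \left(-48 + 2\right) = \left(-1560\right) \left(-46\right) = 71760$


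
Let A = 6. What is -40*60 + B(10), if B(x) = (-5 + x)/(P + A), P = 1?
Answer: -16795/7 ≈ -2399.3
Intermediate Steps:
B(x) = -5/7 + x/7 (B(x) = (-5 + x)/(1 + 6) = (-5 + x)/7 = (-5 + x)*(⅐) = -5/7 + x/7)
-40*60 + B(10) = -40*60 + (-5/7 + (⅐)*10) = -2400 + (-5/7 + 10/7) = -2400 + 5/7 = -16795/7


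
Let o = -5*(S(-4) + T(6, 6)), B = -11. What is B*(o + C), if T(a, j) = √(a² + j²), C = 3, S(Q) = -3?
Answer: -198 + 330*√2 ≈ 268.69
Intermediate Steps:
o = 15 - 30*√2 (o = -5*(-3 + √(6² + 6²)) = -5*(-3 + √(36 + 36)) = -5*(-3 + √72) = -5*(-3 + 6*√2) = 15 - 30*√2 ≈ -27.426)
B*(o + C) = -11*((15 - 30*√2) + 3) = -11*(18 - 30*√2) = -198 + 330*√2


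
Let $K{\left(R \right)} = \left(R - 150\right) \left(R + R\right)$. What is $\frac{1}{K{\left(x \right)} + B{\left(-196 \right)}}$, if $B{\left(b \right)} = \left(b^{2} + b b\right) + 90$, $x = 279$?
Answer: $\frac{1}{148904} \approx 6.7157 \cdot 10^{-6}$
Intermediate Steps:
$K{\left(R \right)} = 2 R \left(-150 + R\right)$ ($K{\left(R \right)} = \left(-150 + R\right) 2 R = 2 R \left(-150 + R\right)$)
$B{\left(b \right)} = 90 + 2 b^{2}$ ($B{\left(b \right)} = \left(b^{2} + b^{2}\right) + 90 = 2 b^{2} + 90 = 90 + 2 b^{2}$)
$\frac{1}{K{\left(x \right)} + B{\left(-196 \right)}} = \frac{1}{2 \cdot 279 \left(-150 + 279\right) + \left(90 + 2 \left(-196\right)^{2}\right)} = \frac{1}{2 \cdot 279 \cdot 129 + \left(90 + 2 \cdot 38416\right)} = \frac{1}{71982 + \left(90 + 76832\right)} = \frac{1}{71982 + 76922} = \frac{1}{148904}$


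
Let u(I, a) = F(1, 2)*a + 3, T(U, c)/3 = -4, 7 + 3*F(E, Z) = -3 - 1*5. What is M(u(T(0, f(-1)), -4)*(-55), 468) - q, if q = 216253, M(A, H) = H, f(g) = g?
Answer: -215785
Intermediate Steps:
F(E, Z) = -5 (F(E, Z) = -7/3 + (-3 - 1*5)/3 = -7/3 + (-3 - 5)/3 = -7/3 + (⅓)*(-8) = -7/3 - 8/3 = -5)
T(U, c) = -12 (T(U, c) = 3*(-4) = -12)
u(I, a) = 3 - 5*a (u(I, a) = -5*a + 3 = 3 - 5*a)
M(u(T(0, f(-1)), -4)*(-55), 468) - q = 468 - 1*216253 = 468 - 216253 = -215785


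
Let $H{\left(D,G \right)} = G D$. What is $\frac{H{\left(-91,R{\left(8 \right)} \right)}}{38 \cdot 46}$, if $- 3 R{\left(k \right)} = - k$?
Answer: $- \frac{182}{1311} \approx -0.13883$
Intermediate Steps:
$R{\left(k \right)} = \frac{k}{3}$ ($R{\left(k \right)} = - \frac{\left(-1\right) k}{3} = \frac{k}{3}$)
$H{\left(D,G \right)} = D G$
$\frac{H{\left(-91,R{\left(8 \right)} \right)}}{38 \cdot 46} = \frac{\left(-91\right) \frac{1}{3} \cdot 8}{38 \cdot 46} = \frac{\left(-91\right) \frac{8}{3}}{1748} = \left(- \frac{728}{3}\right) \frac{1}{1748} = - \frac{182}{1311}$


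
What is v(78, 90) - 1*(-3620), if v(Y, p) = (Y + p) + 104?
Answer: 3892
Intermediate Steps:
v(Y, p) = 104 + Y + p
v(78, 90) - 1*(-3620) = (104 + 78 + 90) - 1*(-3620) = 272 + 3620 = 3892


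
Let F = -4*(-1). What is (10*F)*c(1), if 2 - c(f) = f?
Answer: 40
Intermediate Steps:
F = 4
c(f) = 2 - f
(10*F)*c(1) = (10*4)*(2 - 1*1) = 40*(2 - 1) = 40*1 = 40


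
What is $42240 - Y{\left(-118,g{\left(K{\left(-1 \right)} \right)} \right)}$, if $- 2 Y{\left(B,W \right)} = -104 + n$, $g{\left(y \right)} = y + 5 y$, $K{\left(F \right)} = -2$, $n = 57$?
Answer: $\frac{84433}{2} \approx 42217.0$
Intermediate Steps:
$g{\left(y \right)} = 6 y$
$Y{\left(B,W \right)} = \frac{47}{2}$ ($Y{\left(B,W \right)} = - \frac{-104 + 57}{2} = \left(- \frac{1}{2}\right) \left(-47\right) = \frac{47}{2}$)
$42240 - Y{\left(-118,g{\left(K{\left(-1 \right)} \right)} \right)} = 42240 - \frac{47}{2} = \frac{84433}{2}$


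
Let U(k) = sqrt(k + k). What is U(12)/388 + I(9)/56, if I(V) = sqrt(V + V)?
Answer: sqrt(6)/194 + 3*sqrt(2)/56 ≈ 0.088388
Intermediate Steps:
I(V) = sqrt(2)*sqrt(V) (I(V) = sqrt(2*V) = sqrt(2)*sqrt(V))
U(k) = sqrt(2)*sqrt(k) (U(k) = sqrt(2*k) = sqrt(2)*sqrt(k))
U(12)/388 + I(9)/56 = (sqrt(2)*sqrt(12))/388 + (sqrt(2)*sqrt(9))/56 = (sqrt(2)*(2*sqrt(3)))*(1/388) + (sqrt(2)*3)*(1/56) = (2*sqrt(6))*(1/388) + (3*sqrt(2))*(1/56) = sqrt(6)/194 + 3*sqrt(2)/56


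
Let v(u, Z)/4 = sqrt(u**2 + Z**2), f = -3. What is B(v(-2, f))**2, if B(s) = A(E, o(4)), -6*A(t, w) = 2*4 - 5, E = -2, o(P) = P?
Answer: 1/4 ≈ 0.25000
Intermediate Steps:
v(u, Z) = 4*sqrt(Z**2 + u**2) (v(u, Z) = 4*sqrt(u**2 + Z**2) = 4*sqrt(Z**2 + u**2))
A(t, w) = -1/2 (A(t, w) = -(2*4 - 5)/6 = -(8 - 5)/6 = -1/6*3 = -1/2)
B(s) = -1/2
B(v(-2, f))**2 = (-1/2)**2 = 1/4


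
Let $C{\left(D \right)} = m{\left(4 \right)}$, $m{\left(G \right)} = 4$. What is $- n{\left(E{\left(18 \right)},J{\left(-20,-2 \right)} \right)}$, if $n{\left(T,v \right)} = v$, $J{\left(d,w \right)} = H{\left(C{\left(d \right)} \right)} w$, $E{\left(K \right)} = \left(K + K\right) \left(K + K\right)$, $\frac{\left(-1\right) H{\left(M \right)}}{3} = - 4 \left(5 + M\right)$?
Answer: $216$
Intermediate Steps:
$C{\left(D \right)} = 4$
$H{\left(M \right)} = 60 + 12 M$ ($H{\left(M \right)} = - 3 \left(- 4 \left(5 + M\right)\right) = - 3 \left(-20 - 4 M\right) = 60 + 12 M$)
$E{\left(K \right)} = 4 K^{2}$ ($E{\left(K \right)} = 2 K 2 K = 4 K^{2}$)
$J{\left(d,w \right)} = 108 w$ ($J{\left(d,w \right)} = \left(60 + 12 \cdot 4\right) w = \left(60 + 48\right) w = 108 w$)
$- n{\left(E{\left(18 \right)},J{\left(-20,-2 \right)} \right)} = - 108 \left(-2\right) = \left(-1\right) \left(-216\right) = 216$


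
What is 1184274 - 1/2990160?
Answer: 3541168743839/2990160 ≈ 1.1843e+6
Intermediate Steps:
1184274 - 1/2990160 = 3541168743839/2990160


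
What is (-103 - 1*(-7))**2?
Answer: 9216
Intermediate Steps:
(-103 - 1*(-7))**2 = (-103 + 7)**2 = (-96)**2 = 9216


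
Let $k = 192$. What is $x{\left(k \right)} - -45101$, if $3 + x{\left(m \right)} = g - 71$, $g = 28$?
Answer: $45055$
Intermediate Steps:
$x{\left(m \right)} = -46$ ($x{\left(m \right)} = -3 + \left(28 - 71\right) = -3 - 43 = -46$)
$x{\left(k \right)} - -45101 = -46 - -45101 = -46 + 45101 = 45055$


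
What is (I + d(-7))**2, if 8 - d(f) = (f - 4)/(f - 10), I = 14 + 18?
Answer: 447561/289 ≈ 1548.7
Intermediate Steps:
I = 32
d(f) = 8 - (-4 + f)/(-10 + f) (d(f) = 8 - (f - 4)/(f - 10) = 8 - (-4 + f)/(-10 + f))
(I + d(-7))**2 = (32 + (-76 + 7*(-7))/(-10 - 7))**2 = (32 + (-76 - 49)/(-17))**2 = (32 - 1/17*(-125))**2 = (32 + 125/17)**2 = (669/17)**2 = 447561/289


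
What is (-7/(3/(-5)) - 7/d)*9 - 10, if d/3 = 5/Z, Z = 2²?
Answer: 391/5 ≈ 78.200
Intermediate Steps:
Z = 4
d = 15/4 (d = 3*(5/4) = 15/4 ≈ 3.7500)
(-7/(3/(-5)) - 7/d)*9 - 10 = (-7/(3/(-5)) - 7/15/4)*9 - 10 = (-7/(3*(-⅕)) - 7*4/15)*9 - 10 = (-7/(-⅗) - 28/15)*9 - 10 = (-7*(-5/3) - 28/15)*9 - 10 = (35/3 - 28/15)*9 - 10 = (49/5)*9 - 10 = 441/5 - 10 = 391/5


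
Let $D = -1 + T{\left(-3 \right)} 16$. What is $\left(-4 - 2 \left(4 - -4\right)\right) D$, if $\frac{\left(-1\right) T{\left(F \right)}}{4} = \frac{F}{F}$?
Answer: $1300$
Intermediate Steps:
$T{\left(F \right)} = -4$ ($T{\left(F \right)} = - 4 \frac{F}{F} = \left(-4\right) 1 = -4$)
$D = -65$ ($D = -1 - 64 = -65$)
$\left(-4 - 2 \left(4 - -4\right)\right) D = \left(-4 - 2 \left(4 - -4\right)\right) \left(-65\right) = \left(-4 - 2 \left(4 + 4\right)\right) \left(-65\right) = \left(-4 - 16\right) \left(-65\right) = \left(-20\right) \left(-65\right) = 1300$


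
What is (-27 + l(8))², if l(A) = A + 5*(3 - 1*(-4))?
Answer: 256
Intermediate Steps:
l(A) = 35 + A (l(A) = A + 5*(3 + 4) = A + 5*7 = A + 35 = 35 + A)
(-27 + l(8))² = (-27 + (35 + 8))² = (-27 + 43)² = 16² = 256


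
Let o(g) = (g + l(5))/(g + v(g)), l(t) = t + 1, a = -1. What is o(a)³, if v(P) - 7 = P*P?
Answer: 125/343 ≈ 0.36443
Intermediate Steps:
l(t) = 1 + t
v(P) = 7 + P² (v(P) = 7 + P*P = 7 + P²)
o(g) = (6 + g)/(7 + g + g²) (o(g) = (g + (1 + 5))/(g + (7 + g²)) = (g + 6)/(7 + g + g²) = (6 + g)/(7 + g + g²))
o(a)³ = ((6 - 1)/(7 - 1 + (-1)²))³ = (5/(7 - 1 + 1))³ = (5/7)³ = 125/343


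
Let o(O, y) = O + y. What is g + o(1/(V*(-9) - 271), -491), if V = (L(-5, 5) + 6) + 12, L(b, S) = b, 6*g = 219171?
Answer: 13982549/388 ≈ 36038.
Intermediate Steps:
g = 73057/2 (g = (⅙)*219171 = 73057/2 ≈ 36529.)
V = 13 (V = (-5 + 6) + 12 = 1 + 12 = 13)
g + o(1/(V*(-9) - 271), -491) = 73057/2 + (1/(13*(-9) - 271) - 491) = 73057/2 + (1/(-117 - 271) - 491) = 73057/2 + (1/(-388) - 491) = 73057/2 + (-1/388 - 491) = 73057/2 - 190509/388 = 13982549/388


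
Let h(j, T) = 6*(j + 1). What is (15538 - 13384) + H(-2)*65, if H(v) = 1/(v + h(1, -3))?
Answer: 4321/2 ≈ 2160.5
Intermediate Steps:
h(j, T) = 6 + 6*j (h(j, T) = 6*(1 + j) = 6 + 6*j)
H(v) = 1/(12 + v) (H(v) = 1/(v + (6 + 6*1)) = 1/(v + (6 + 6)) = 1/(v + 12) = 1/(12 + v))
(15538 - 13384) + H(-2)*65 = (15538 - 13384) + 65/(12 - 2) = 2154 + 65/10 = 2154 + (⅒)*65 = 2154 + 13/2 = 4321/2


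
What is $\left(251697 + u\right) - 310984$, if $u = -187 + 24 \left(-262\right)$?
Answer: $-65762$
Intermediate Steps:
$u = -6475$ ($u = -187 - 6288 = -6475$)
$\left(251697 + u\right) - 310984 = \left(251697 - 6475\right) - 310984 = 245222 - 310984 = -65762$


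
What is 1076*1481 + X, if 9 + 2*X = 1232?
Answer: 3188335/2 ≈ 1.5942e+6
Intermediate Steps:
X = 1223/2 (X = -9/2 + (½)*1232 = -9/2 + 616 = 1223/2 ≈ 611.50)
1076*1481 + X = 1076*1481 + 1223/2 = 1593556 + 1223/2 = 3188335/2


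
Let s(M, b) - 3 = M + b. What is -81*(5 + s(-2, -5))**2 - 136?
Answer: -217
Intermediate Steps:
s(M, b) = 3 + M + b (s(M, b) = 3 + (M + b) = 3 + M + b)
-81*(5 + s(-2, -5))**2 - 136 = -81*(5 + (3 - 2 - 5))**2 - 136 = -81*(5 - 4)**2 - 136 = -81*1**2 - 136 = -81*1 - 136 = -81 - 136 = -217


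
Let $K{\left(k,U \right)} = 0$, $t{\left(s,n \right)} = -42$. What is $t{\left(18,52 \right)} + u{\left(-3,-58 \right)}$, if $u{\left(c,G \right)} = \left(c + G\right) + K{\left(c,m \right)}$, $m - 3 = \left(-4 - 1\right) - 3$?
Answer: $-103$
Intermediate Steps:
$m = -5$ ($m = 3 - 8 = -5$)
$u{\left(c,G \right)} = G + c$ ($u{\left(c,G \right)} = \left(c + G\right) + 0 = \left(G + c\right) + 0 = G + c$)
$t{\left(18,52 \right)} + u{\left(-3,-58 \right)} = -42 - 61 = -103$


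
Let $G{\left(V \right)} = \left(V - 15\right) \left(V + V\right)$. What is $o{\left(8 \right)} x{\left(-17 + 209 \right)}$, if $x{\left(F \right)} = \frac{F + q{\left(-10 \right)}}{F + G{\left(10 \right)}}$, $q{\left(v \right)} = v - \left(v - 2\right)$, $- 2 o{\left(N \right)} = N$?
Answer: $- \frac{194}{23} \approx -8.4348$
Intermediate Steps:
$G{\left(V \right)} = 2 V \left(-15 + V\right)$ ($G{\left(V \right)} = \left(-15 + V\right) 2 V = 2 V \left(-15 + V\right)$)
$o{\left(N \right)} = - \frac{N}{2}$
$q{\left(v \right)} = 2$ ($q{\left(v \right)} = v - \left(v - 2\right) = v - \left(-2 + v\right) = 2$)
$x{\left(F \right)} = \frac{2 + F}{-100 + F}$ ($x{\left(F \right)} = \frac{F + 2}{F + 2 \cdot 10 \left(-15 + 10\right)} = \frac{2 + F}{F + 2 \cdot 10 \left(-5\right)} = \frac{2 + F}{F - 100} = \frac{2 + F}{-100 + F}$)
$o{\left(8 \right)} x{\left(-17 + 209 \right)} = \left(- \frac{1}{2}\right) 8 \frac{2 + \left(-17 + 209\right)}{-100 + \left(-17 + 209\right)} = - 4 \frac{2 + 192}{-100 + 192} = - 4 \cdot \frac{1}{92} \cdot 194 = \left(-4\right) \frac{97}{46} = - \frac{194}{23}$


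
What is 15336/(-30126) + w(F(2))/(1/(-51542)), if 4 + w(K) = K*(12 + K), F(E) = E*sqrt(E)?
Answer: -1035172084/5021 - 1237008*sqrt(2) ≈ -1.9556e+6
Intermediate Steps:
F(E) = E**(3/2)
w(K) = -4 + K*(12 + K)
15336/(-30126) + w(F(2))/(1/(-51542)) = 15336/(-30126) + (-4 + (2**(3/2))**2 + 12*2**(3/2))/(1/(-51542)) = 15336*(-1/30126) + (-4 + (2*sqrt(2))**2 + 12*(2*sqrt(2)))/(-1/51542) = -2556/5021 + (-4 + 8 + 24*sqrt(2))*(-51542) = -2556/5021 + (4 + 24*sqrt(2))*(-51542) = -2556/5021 + (-206168 - 1237008*sqrt(2)) = -1035172084/5021 - 1237008*sqrt(2)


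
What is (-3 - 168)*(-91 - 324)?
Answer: 70965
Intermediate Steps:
(-3 - 168)*(-91 - 324) = -171*(-415) = 70965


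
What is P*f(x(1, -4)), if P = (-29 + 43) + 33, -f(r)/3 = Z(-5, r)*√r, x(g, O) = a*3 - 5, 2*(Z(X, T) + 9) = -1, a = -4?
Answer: 2679*I*√17/2 ≈ 5522.9*I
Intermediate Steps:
Z(X, T) = -19/2 (Z(X, T) = -9 + (½)*(-1) = -9 - ½ = -19/2)
x(g, O) = -17 (x(g, O) = -4*3 - 5 = -12 - 5 = -17)
f(r) = 57*√r/2 (f(r) = -(-57)*√r/2 = 57*√r/2)
P = 47 (P = 14 + 33 = 47)
P*f(x(1, -4)) = 47*(57*√(-17)/2) = 47*(57*(I*√17)/2) = 47*(57*I*√17/2) = 2679*I*√17/2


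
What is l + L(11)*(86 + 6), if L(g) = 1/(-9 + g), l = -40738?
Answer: -40692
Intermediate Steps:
l + L(11)*(86 + 6) = -40738 + (86 + 6)/(-9 + 11) = -40738 + 92/2 = -40738 + (½)*92 = -40738 + 46 = -40692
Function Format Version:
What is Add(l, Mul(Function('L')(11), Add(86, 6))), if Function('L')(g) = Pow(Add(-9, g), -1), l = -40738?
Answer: -40692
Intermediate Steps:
Add(l, Mul(Function('L')(11), Add(86, 6))) = Add(-40738, Mul(Pow(Add(-9, 11), -1), Add(86, 6))) = Add(-40738, Mul(Pow(2, -1), 92)) = Add(-40738, Mul(Rational(1, 2), 92)) = Add(-40738, 46) = -40692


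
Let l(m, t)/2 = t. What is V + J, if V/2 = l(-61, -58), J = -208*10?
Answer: -2312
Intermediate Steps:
J = -2080
l(m, t) = 2*t
V = -232 (V = 2*(2*(-58)) = 2*(-116) = -232)
V + J = -232 - 2080 = -2312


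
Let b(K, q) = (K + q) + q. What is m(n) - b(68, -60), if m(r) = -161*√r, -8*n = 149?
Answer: 52 - 161*I*√298/4 ≈ 52.0 - 694.82*I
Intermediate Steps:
b(K, q) = K + 2*q
n = -149/8 (n = -⅛*149 = -149/8 ≈ -18.625)
m(n) - b(68, -60) = -161*I*√298/4 - (68 + 2*(-60)) = -161*I*√298/4 - (68 - 120) = -161*I*√298/4 - 1*(-52) = -161*I*√298/4 + 52 = 52 - 161*I*√298/4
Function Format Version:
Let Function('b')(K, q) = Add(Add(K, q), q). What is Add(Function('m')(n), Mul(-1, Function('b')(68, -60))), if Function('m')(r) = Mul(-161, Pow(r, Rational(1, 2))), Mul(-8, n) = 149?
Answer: Add(52, Mul(Rational(-161, 4), I, Pow(298, Rational(1, 2)))) ≈ Add(52.000, Mul(-694.82, I))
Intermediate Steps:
Function('b')(K, q) = Add(K, Mul(2, q))
n = Rational(-149, 8) (n = Mul(Rational(-1, 8), 149) = Rational(-149, 8) ≈ -18.625)
Add(Function('m')(n), Mul(-1, Function('b')(68, -60))) = Add(Mul(-161, Pow(Rational(-149, 8), Rational(1, 2))), Mul(-1, Add(68, Mul(2, -60)))) = Add(Mul(-161, Mul(Rational(1, 4), I, Pow(298, Rational(1, 2)))), Mul(-1, Add(68, -120))) = Add(Mul(Rational(-161, 4), I, Pow(298, Rational(1, 2))), Mul(-1, -52)) = Add(Mul(Rational(-161, 4), I, Pow(298, Rational(1, 2))), 52) = Add(52, Mul(Rational(-161, 4), I, Pow(298, Rational(1, 2))))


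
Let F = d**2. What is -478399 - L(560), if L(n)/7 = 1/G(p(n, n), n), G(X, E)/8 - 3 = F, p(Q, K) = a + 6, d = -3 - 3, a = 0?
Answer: -149260495/312 ≈ -4.7840e+5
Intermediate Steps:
d = -6
p(Q, K) = 6 (p(Q, K) = 0 + 6 = 6)
F = 36 (F = (-6)**2 = 36)
G(X, E) = 312 (G(X, E) = 24 + 8*36 = 24 + 288 = 312)
L(n) = 7/312
-478399 - L(560) = -478399 - 1*7/312 = -478399 - 7/312 = -149260495/312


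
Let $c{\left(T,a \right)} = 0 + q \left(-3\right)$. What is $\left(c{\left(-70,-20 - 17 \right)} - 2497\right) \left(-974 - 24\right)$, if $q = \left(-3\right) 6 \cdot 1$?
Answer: $2438114$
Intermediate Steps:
$q = -18$ ($q = \left(-18\right) 1 = -18$)
$c{\left(T,a \right)} = 54$ ($c{\left(T,a \right)} = 0 - -54 = 0 + 54 = 54$)
$\left(c{\left(-70,-20 - 17 \right)} - 2497\right) \left(-974 - 24\right) = \left(54 - 2497\right) \left(-974 - 24\right) = \left(-2443\right) \left(-998\right) = 2438114$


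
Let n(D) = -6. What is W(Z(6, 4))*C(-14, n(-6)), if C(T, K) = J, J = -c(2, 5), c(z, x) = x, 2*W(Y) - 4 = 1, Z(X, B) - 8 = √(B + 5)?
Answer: -25/2 ≈ -12.500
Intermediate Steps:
Z(X, B) = 8 + √(5 + B) (Z(X, B) = 8 + √(B + 5) = 8 + √(5 + B))
W(Y) = 5/2 (W(Y) = 2 + (½)*1 = 2 + ½ = 5/2)
J = -5 (J = -1*5 = -5)
C(T, K) = -5
W(Z(6, 4))*C(-14, n(-6)) = (5/2)*(-5) = -25/2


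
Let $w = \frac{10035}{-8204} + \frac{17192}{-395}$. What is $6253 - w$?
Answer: $\frac{20408353733}{3240580} \approx 6297.8$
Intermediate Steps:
$w = - \frac{145006993}{3240580}$ ($w = 10035 \left(- \frac{1}{8204}\right) + 17192 \left(- \frac{1}{395}\right) = - \frac{10035}{8204} - \frac{17192}{395} = - \frac{145006993}{3240580} \approx -44.747$)
$6253 - w = 6253 - - \frac{145006993}{3240580} = 6253 + \frac{145006993}{3240580} = \frac{20408353733}{3240580}$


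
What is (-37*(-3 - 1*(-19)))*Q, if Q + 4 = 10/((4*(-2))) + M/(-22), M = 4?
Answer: 35372/11 ≈ 3215.6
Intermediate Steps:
Q = -239/44 (Q = -4 + (10/((4*(-2))) + 4/(-22)) = -4 + (10/(-8) + 4*(-1/22)) = -4 + (10*(-1/8) - 2/11) = -4 + (-5/4 - 2/11) = -4 - 63/44 = -239/44 ≈ -5.4318)
(-37*(-3 - 1*(-19)))*Q = -37*(-3 - 1*(-19))*(-239/44) = -37*(-3 + 19)*(-239/44) = -37*16*(-239/44) = -592*(-239/44) = 35372/11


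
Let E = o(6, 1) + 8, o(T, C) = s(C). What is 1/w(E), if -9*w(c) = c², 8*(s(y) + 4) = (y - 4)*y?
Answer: -576/841 ≈ -0.68490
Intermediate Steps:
s(y) = -4 + y*(-4 + y)/8 (s(y) = -4 + ((y - 4)*y)/8 = -4 + ((-4 + y)*y)/8 = -4 + (y*(-4 + y))/8 = -4 + y*(-4 + y)/8)
o(T, C) = -4 - C/2 + C²/8
E = 29/8 (E = (-4 - ½*1 + (⅛)*1²) + 8 = (-4 - ½ + (⅛)*1) + 8 = (-4 - ½ + ⅛) + 8 = -35/8 + 8 = 29/8 ≈ 3.6250)
w(c) = -c²/9
1/w(E) = 1/(-(29/8)²/9) = 1/(-⅑*841/64) = 1/(-841/576) = -576/841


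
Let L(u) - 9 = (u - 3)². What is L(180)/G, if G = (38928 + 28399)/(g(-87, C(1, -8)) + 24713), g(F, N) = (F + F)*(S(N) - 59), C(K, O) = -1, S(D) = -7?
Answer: 1134341586/67327 ≈ 16848.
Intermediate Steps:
L(u) = 9 + (-3 + u)² (L(u) = 9 + (u - 3)² = 9 + (-3 + u)²)
g(F, N) = -132*F (g(F, N) = (F + F)*(-7 - 59) = (2*F)*(-66) = -132*F)
G = 67327/36197 (G = (38928 + 28399)/(-132*(-87) + 24713) = 67327/(11484 + 24713) = 67327/36197 ≈ 1.8600)
L(180)/G = (9 + (-3 + 180)²)/(67327/36197) = (9 + 177²)*(36197/67327) = (9 + 31329)*(36197/67327) = 31338*(36197/67327) = 1134341586/67327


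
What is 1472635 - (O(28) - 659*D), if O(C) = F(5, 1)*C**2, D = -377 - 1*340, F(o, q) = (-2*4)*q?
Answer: 1006404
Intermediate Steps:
F(o, q) = -8*q
D = -717 (D = -377 - 340 = -717)
O(C) = -8*C**2 (O(C) = (-8*1)*C**2 = -8*C**2)
1472635 - (O(28) - 659*D) = 1472635 - (-8*28**2 - 659*(-717)) = 1472635 - (-8*784 + 472503) = 1472635 - (-6272 + 472503) = 1472635 - 1*466231 = 1472635 - 466231 = 1006404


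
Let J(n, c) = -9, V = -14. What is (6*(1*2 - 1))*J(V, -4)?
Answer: -54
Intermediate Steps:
(6*(1*2 - 1))*J(V, -4) = (6*(1*2 - 1))*(-9) = (6*(2 - 1))*(-9) = (6*1)*(-9) = 6*(-9) = -54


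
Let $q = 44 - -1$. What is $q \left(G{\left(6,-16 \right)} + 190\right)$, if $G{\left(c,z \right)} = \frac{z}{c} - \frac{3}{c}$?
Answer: $\frac{16815}{2} \approx 8407.5$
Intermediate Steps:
$q = 45$ ($q = 44 + 1 = 45$)
$G{\left(c,z \right)} = - \frac{3}{c} + \frac{z}{c}$
$q \left(G{\left(6,-16 \right)} + 190\right) = 45 \left(\frac{-3 - 16}{6} + 190\right) = 45 \left(\frac{1}{6} \left(-19\right) + 190\right) = 45 \left(- \frac{19}{6} + 190\right) = 45 \cdot \frac{1121}{6} = \frac{16815}{2}$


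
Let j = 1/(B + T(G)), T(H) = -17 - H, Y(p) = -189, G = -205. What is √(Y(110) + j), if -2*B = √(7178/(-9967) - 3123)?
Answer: √((-708274954 + 189*I*√310313764073)/(3747592 - I*√310313764073)) ≈ 3.0e-5 + 13.748*I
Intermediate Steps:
B = -I*√310313764073/19934 (B = -√(7178/(-9967) - 3123)/2 = -√(7178*(-1/9967) - 3123)/2 = -√(-7178/9967 - 3123)/2 = -I*√310313764073/19934 ≈ -27.945*I)
j = 1/(188 - I*√310313764073/19934) (j = 1/(-I*√310313764073/19934 + (-17 - 1*(-205))) = 1/(-I*√310313764073/19934 + (-17 + 205)) = 1/(-I*√310313764073/19934 + 188) = 1/(188 - I*√310313764073/19934) ≈ 0.0052042 + 0.00077357*I)
√(Y(110) + j) = √(-189 + (7495184/1440228711 + 2*I*√310313764073/1440228711)) = √(-272195731195/1440228711 + 2*I*√310313764073/1440228711)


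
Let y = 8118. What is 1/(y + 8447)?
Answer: 1/16565 ≈ 6.0368e-5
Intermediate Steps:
1/(y + 8447) = 1/(8118 + 8447) = 1/16565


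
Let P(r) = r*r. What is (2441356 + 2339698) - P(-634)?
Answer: 4379098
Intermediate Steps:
P(r) = r**2
(2441356 + 2339698) - P(-634) = (2441356 + 2339698) - 1*(-634)**2 = 4781054 - 1*401956 = 4781054 - 401956 = 4379098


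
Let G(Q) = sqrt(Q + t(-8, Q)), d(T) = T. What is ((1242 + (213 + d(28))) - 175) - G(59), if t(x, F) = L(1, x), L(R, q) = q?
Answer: 1308 - sqrt(51) ≈ 1300.9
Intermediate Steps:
t(x, F) = x
G(Q) = sqrt(-8 + Q) (G(Q) = sqrt(Q - 8) = sqrt(-8 + Q))
((1242 + (213 + d(28))) - 175) - G(59) = ((1242 + (213 + 28)) - 175) - sqrt(-8 + 59) = ((1242 + 241) - 175) - sqrt(51) = (1483 - 175) - sqrt(51) = 1308 - sqrt(51)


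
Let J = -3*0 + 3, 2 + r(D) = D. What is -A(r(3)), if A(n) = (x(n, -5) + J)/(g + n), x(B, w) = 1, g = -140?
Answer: 4/139 ≈ 0.028777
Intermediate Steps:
r(D) = -2 + D
J = 3 (J = 0 + 3 = 3)
A(n) = 4/(-140 + n) (A(n) = (1 + 3)/(-140 + n) = 4/(-140 + n))
-A(r(3)) = -4/(-140 + (-2 + 3)) = -4/(-140 + 1) = -4/(-139) = -4*(-1)/139 = -1*(-4/139) = 4/139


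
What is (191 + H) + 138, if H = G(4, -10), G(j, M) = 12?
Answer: 341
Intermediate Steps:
H = 12
(191 + H) + 138 = (191 + 12) + 138 = 203 + 138 = 341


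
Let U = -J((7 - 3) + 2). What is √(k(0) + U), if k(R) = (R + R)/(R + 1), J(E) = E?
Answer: I*√6 ≈ 2.4495*I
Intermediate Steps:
U = -6 (U = -((7 - 3) + 2) = -(4 + 2) = -1*6 = -6)
k(R) = 2*R/(1 + R) (k(R) = (2*R)/(1 + R) = 2*R/(1 + R))
√(k(0) + U) = √(2*0/(1 + 0) - 6) = √(2*0/1 - 6) = √(2*0*1 - 6) = √(0 - 6) = √(-6) = I*√6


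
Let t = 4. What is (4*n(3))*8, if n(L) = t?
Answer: 128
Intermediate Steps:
n(L) = 4
(4*n(3))*8 = (4*4)*8 = 16*8 = 128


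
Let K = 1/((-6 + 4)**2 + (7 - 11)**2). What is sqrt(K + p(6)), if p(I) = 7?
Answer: sqrt(705)/10 ≈ 2.6552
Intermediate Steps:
K = 1/20 (K = 1/((-2)**2 + (-4)**2) = 1/(4 + 16) = 1/20 ≈ 0.050000)
sqrt(K + p(6)) = sqrt(1/20 + 7) = sqrt(141/20) = sqrt(705)/10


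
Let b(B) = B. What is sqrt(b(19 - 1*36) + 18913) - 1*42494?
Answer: -42494 + 4*sqrt(1181) ≈ -42357.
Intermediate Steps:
sqrt(b(19 - 1*36) + 18913) - 1*42494 = sqrt((19 - 1*36) + 18913) - 1*42494 = sqrt((19 - 36) + 18913) - 42494 = sqrt(-17 + 18913) - 42494 = sqrt(18896) - 42494 = 4*sqrt(1181) - 42494 = -42494 + 4*sqrt(1181)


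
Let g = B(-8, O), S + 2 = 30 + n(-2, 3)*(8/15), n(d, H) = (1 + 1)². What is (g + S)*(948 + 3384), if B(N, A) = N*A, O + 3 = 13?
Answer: -1080112/5 ≈ -2.1602e+5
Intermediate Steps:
O = 10 (O = -3 + 13 = 10)
n(d, H) = 4 (n(d, H) = 2² = 4)
S = 452/15 (S = -2 + (30 + 4*(8/15)) = -2 + (30 + 32/15) = -2 + 482/15 = 452/15 ≈ 30.133)
B(N, A) = A*N
g = -80 (g = 10*(-8) = -80)
(g + S)*(948 + 3384) = (-80 + 452/15)*(948 + 3384) = -748/15*4332 = -1080112/5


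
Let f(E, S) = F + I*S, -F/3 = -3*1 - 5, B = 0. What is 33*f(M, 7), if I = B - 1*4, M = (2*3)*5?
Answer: -132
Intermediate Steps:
M = 30 (M = 6*5 = 30)
F = 24 (F = -3*(-3*1 - 5) = -3*(-3 - 5) = -3*(-8) = 24)
I = -4 (I = 0 - 1*4 = 0 - 4 = -4)
f(E, S) = 24 - 4*S
33*f(M, 7) = 33*(24 - 4*7) = 33*(24 - 28) = 33*(-4) = -132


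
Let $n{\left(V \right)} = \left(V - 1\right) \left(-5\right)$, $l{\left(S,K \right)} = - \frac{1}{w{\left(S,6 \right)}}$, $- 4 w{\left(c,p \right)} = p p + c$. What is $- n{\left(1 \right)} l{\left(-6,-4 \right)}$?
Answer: $0$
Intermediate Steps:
$w{\left(c,p \right)} = - \frac{c}{4} - \frac{p^{2}}{4}$ ($w{\left(c,p \right)} = - \frac{p p + c}{4} = - \frac{p^{2} + c}{4} = - \frac{c + p^{2}}{4} = - \frac{c}{4} - \frac{p^{2}}{4}$)
$l{\left(S,K \right)} = - \frac{1}{-9 - \frac{S}{4}}$ ($l{\left(S,K \right)} = - \frac{1}{- \frac{S}{4} - \frac{6^{2}}{4}} = - \frac{1}{- \frac{S}{4} - 9} = - \frac{1}{-9 - \frac{S}{4}}$)
$n{\left(V \right)} = 5 - 5 V$ ($n{\left(V \right)} = \left(-1 + V\right) \left(-5\right) = 5 - 5 V$)
$- n{\left(1 \right)} l{\left(-6,-4 \right)} = - (5 - 5) \frac{4}{36 - 6} = - (5 - 5) \frac{4}{30} = \left(-1\right) 0 \cdot 4 \cdot \frac{1}{30} = 0 \cdot \frac{2}{15} = 0$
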